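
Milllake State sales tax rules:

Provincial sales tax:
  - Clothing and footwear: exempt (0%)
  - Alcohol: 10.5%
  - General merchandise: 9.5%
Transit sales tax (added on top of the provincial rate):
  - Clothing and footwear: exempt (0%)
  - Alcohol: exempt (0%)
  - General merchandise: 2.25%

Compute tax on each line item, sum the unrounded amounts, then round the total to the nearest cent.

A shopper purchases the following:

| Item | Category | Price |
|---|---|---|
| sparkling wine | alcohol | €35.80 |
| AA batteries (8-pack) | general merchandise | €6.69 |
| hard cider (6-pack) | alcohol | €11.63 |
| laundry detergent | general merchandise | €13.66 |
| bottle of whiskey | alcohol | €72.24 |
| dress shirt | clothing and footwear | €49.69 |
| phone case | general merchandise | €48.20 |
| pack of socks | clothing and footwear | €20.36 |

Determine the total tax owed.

Sparkling wine €35.80: alcohol → 10.5% + 0% transit = 10.5% → €3.759
AA batteries (8-pack) €6.69: general merchandise → 9.5% + 2.25% transit = 11.75% → €0.786075
Hard cider (6-pack) €11.63: alcohol → 10.5% + 0% transit = 10.5% → €1.22115
Laundry detergent €13.66: general merchandise → 9.5% + 2.25% transit = 11.75% → €1.60505
Bottle of whiskey €72.24: alcohol → 10.5% + 0% transit = 10.5% → €7.5852
Dress shirt €49.69: clothing and footwear → 0% + 0% transit = 0% → €0.00
Phone case €48.20: general merchandise → 9.5% + 2.25% transit = 11.75% → €5.6635
Pack of socks €20.36: clothing and footwear → 0% + 0% transit = 0% → €0.00
Unrounded tax sum = €20.619975 → €20.62

€20.62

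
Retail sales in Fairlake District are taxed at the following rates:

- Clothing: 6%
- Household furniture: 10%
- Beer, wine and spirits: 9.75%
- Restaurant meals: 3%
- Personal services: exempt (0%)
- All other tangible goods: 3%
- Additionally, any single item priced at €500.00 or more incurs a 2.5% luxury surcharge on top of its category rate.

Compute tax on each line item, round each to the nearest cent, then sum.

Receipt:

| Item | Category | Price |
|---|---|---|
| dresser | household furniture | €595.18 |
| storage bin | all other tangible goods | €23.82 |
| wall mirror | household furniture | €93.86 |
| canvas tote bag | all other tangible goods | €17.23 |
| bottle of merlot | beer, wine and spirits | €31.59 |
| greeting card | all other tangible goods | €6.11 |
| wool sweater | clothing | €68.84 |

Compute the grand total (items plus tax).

Dresser €595.18: household furniture → 10% + 2.5% surcharge = 12.5% → €74.40
Storage bin €23.82: all other tangible goods → 3% → €0.71
Wall mirror €93.86: household furniture → 10% → €9.39
Canvas tote bag €17.23: all other tangible goods → 3% → €0.52
Bottle of merlot €31.59: beer, wine and spirits → 9.75% → €3.08
Greeting card €6.11: all other tangible goods → 3% → €0.18
Wool sweater €68.84: clothing → 6% → €4.13
Subtotal = €836.63; tax = €92.41; total due = €929.04

€929.04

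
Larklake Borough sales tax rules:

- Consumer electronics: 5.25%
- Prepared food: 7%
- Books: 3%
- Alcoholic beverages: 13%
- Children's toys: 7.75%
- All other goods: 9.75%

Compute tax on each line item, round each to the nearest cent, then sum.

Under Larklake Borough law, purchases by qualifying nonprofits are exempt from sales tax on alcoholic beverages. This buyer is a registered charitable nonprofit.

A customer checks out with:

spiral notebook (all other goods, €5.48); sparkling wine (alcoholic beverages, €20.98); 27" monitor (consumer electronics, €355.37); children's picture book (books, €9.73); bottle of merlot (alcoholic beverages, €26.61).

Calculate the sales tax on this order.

€19.48

Spiral notebook €5.48: all other goods → 9.75% → €0.53
Sparkling wine €20.98: alcoholic beverages, buyer-exempt → 0% → €0.00
27" monitor €355.37: consumer electronics → 5.25% → €18.66
Children's picture book €9.73: books → 3% → €0.29
Bottle of merlot €26.61: alcoholic beverages, buyer-exempt → 0% → €0.00
Total tax = €0.53 + €18.66 + €0.29 = €19.48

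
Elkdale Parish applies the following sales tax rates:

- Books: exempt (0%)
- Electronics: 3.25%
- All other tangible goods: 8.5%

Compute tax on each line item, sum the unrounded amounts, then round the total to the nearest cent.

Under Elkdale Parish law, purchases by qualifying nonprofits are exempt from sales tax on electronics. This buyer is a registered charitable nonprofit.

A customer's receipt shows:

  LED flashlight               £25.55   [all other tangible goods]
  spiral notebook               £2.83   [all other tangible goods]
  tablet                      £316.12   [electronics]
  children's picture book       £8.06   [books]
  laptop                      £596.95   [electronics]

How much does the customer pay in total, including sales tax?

£951.92

LED flashlight £25.55: all other tangible goods → 8.5% → £2.17175
Spiral notebook £2.83: all other tangible goods → 8.5% → £0.24055
Tablet £316.12: electronics, buyer-exempt → 0% → £0.00
Children's picture book £8.06: books → 0% → £0.00
Laptop £596.95: electronics, buyer-exempt → 0% → £0.00
Subtotal = £949.51; unrounded tax = £2.4123 → £2.41; total due = £951.92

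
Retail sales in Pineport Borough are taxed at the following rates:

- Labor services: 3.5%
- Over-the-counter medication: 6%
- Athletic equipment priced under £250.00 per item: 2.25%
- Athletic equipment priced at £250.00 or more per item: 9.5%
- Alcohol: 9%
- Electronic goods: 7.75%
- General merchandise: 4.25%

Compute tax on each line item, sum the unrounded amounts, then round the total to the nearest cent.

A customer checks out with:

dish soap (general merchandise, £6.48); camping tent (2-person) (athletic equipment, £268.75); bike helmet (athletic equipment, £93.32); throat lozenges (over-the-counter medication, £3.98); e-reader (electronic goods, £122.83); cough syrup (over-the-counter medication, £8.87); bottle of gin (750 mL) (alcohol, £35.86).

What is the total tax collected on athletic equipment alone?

Camping tent (2-person) £268.75: athletic equipment, £250.00 or more → 9.5% → £25.53125
Bike helmet £93.32: athletic equipment, under £250.00 → 2.25% → £2.0997
Tax on athletic equipment: unrounded sum = £27.63095 → £27.63

£27.63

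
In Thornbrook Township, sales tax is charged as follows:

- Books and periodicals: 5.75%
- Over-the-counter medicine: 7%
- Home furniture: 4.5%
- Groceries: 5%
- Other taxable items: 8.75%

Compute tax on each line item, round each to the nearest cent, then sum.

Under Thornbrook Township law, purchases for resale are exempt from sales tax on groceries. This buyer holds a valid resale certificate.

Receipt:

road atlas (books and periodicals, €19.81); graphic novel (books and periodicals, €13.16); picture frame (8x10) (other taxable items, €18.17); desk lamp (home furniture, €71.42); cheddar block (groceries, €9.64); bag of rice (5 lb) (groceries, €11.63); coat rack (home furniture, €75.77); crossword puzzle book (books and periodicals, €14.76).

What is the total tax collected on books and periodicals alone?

Road atlas €19.81: books and periodicals → 5.75% → €1.14
Graphic novel €13.16: books and periodicals → 5.75% → €0.76
Crossword puzzle book €14.76: books and periodicals → 5.75% → €0.85
Tax on books and periodicals = €1.14 + €0.76 + €0.85 = €2.75

€2.75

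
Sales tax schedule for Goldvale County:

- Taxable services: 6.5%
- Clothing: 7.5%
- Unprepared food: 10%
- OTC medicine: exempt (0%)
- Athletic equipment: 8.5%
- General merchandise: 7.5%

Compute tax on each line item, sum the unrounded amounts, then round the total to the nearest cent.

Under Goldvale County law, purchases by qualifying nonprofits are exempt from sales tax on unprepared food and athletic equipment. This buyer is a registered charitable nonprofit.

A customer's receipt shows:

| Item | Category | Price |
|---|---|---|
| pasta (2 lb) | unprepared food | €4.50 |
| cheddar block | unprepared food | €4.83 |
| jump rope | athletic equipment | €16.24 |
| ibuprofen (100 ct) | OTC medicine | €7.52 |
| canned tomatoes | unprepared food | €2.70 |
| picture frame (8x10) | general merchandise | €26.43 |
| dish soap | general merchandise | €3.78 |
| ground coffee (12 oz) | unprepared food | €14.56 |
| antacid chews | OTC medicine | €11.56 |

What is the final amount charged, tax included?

Pasta (2 lb) €4.50: unprepared food, buyer-exempt → 0% → €0.00
Cheddar block €4.83: unprepared food, buyer-exempt → 0% → €0.00
Jump rope €16.24: athletic equipment, buyer-exempt → 0% → €0.00
Ibuprofen (100 ct) €7.52: OTC medicine → 0% → €0.00
Canned tomatoes €2.70: unprepared food, buyer-exempt → 0% → €0.00
Picture frame (8x10) €26.43: general merchandise → 7.5% → €1.98225
Dish soap €3.78: general merchandise → 7.5% → €0.2835
Ground coffee (12 oz) €14.56: unprepared food, buyer-exempt → 0% → €0.00
Antacid chews €11.56: OTC medicine → 0% → €0.00
Subtotal = €92.12; unrounded tax = €2.26575 → €2.27; total due = €94.39

€94.39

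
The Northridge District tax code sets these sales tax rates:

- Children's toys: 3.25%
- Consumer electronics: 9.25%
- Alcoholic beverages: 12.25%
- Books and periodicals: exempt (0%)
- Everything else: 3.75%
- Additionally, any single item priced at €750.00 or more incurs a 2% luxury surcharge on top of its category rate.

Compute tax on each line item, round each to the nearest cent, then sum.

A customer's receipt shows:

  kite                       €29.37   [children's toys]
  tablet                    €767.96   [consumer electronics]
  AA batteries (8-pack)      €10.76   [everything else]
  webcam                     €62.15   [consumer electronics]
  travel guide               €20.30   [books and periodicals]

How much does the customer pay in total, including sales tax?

€984.04

Kite €29.37: children's toys → 3.25% → €0.95
Tablet €767.96: consumer electronics → 9.25% + 2% surcharge = 11.25% → €86.40
AA batteries (8-pack) €10.76: everything else → 3.75% → €0.40
Webcam €62.15: consumer electronics → 9.25% → €5.75
Travel guide €20.30: books and periodicals → 0% → €0.00
Subtotal = €890.54; tax = €93.50; total due = €984.04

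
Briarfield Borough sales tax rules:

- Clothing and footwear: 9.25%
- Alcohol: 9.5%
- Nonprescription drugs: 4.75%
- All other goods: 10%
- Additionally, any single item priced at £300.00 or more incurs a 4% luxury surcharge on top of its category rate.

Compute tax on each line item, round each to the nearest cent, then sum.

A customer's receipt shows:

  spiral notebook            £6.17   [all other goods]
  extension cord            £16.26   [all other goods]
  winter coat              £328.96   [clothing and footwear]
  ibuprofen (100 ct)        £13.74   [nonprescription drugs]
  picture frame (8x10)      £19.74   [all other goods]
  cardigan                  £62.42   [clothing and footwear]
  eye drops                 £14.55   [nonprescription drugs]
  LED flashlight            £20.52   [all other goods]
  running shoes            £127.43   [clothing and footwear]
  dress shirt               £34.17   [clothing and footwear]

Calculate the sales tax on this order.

Spiral notebook £6.17: all other goods → 10% → £0.62
Extension cord £16.26: all other goods → 10% → £1.63
Winter coat £328.96: clothing and footwear → 9.25% + 4% surcharge = 13.25% → £43.59
Ibuprofen (100 ct) £13.74: nonprescription drugs → 4.75% → £0.65
Picture frame (8x10) £19.74: all other goods → 10% → £1.97
Cardigan £62.42: clothing and footwear → 9.25% → £5.77
Eye drops £14.55: nonprescription drugs → 4.75% → £0.69
LED flashlight £20.52: all other goods → 10% → £2.05
Running shoes £127.43: clothing and footwear → 9.25% → £11.79
Dress shirt £34.17: clothing and footwear → 9.25% → £3.16
Total tax = £0.62 + £1.63 + £43.59 + £0.65 + £1.97 + £5.77 + £0.69 + £2.05 + £11.79 + £3.16 = £71.92

£71.92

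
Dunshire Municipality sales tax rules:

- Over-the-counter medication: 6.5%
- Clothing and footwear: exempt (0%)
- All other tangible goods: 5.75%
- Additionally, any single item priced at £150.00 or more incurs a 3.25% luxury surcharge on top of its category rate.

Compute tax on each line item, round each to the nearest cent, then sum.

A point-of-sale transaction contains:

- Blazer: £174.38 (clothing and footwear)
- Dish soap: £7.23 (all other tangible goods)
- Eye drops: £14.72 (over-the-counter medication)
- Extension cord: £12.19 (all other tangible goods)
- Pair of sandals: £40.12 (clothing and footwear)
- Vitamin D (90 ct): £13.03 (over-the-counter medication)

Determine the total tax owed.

£8.60

Blazer £174.38: clothing and footwear → 0% + 3.25% surcharge = 3.25% → £5.67
Dish soap £7.23: all other tangible goods → 5.75% → £0.42
Eye drops £14.72: over-the-counter medication → 6.5% → £0.96
Extension cord £12.19: all other tangible goods → 5.75% → £0.70
Pair of sandals £40.12: clothing and footwear → 0% → £0.00
Vitamin D (90 ct) £13.03: over-the-counter medication → 6.5% → £0.85
Total tax = £5.67 + £0.42 + £0.96 + £0.70 + £0.85 = £8.60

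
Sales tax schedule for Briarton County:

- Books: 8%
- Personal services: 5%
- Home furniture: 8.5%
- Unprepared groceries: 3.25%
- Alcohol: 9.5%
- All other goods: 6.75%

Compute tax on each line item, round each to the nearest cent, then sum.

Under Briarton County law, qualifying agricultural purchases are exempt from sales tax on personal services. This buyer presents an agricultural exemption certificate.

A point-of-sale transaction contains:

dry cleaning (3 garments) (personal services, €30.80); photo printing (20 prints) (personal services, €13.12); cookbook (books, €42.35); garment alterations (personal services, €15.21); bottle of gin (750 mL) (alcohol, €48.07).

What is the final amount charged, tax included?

€157.51

Dry cleaning (3 garments) €30.80: personal services, buyer-exempt → 0% → €0.00
Photo printing (20 prints) €13.12: personal services, buyer-exempt → 0% → €0.00
Cookbook €42.35: books → 8% → €3.39
Garment alterations €15.21: personal services, buyer-exempt → 0% → €0.00
Bottle of gin (750 mL) €48.07: alcohol → 9.5% → €4.57
Subtotal = €149.55; tax = €7.96; total due = €157.51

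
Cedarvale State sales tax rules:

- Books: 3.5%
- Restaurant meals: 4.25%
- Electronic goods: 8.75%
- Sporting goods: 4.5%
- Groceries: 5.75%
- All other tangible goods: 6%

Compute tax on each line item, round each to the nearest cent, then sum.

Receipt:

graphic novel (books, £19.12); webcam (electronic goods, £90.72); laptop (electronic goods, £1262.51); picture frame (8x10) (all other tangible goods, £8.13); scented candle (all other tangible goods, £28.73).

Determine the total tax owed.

Graphic novel £19.12: books → 3.5% → £0.67
Webcam £90.72: electronic goods → 8.75% → £7.94
Laptop £1262.51: electronic goods → 8.75% → £110.47
Picture frame (8x10) £8.13: all other tangible goods → 6% → £0.49
Scented candle £28.73: all other tangible goods → 6% → £1.72
Total tax = £0.67 + £7.94 + £110.47 + £0.49 + £1.72 = £121.29

£121.29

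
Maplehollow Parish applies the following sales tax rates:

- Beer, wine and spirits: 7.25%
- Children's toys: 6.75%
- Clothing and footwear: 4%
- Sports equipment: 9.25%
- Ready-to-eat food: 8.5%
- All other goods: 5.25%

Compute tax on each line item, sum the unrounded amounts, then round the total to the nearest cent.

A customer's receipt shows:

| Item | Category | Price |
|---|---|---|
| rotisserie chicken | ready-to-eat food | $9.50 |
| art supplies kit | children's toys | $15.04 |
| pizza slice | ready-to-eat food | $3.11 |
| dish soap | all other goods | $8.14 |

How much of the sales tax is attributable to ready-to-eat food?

Rotisserie chicken $9.50: ready-to-eat food → 8.5% → $0.8075
Pizza slice $3.11: ready-to-eat food → 8.5% → $0.26435
Tax on ready-to-eat food: unrounded sum = $1.07185 → $1.07

$1.07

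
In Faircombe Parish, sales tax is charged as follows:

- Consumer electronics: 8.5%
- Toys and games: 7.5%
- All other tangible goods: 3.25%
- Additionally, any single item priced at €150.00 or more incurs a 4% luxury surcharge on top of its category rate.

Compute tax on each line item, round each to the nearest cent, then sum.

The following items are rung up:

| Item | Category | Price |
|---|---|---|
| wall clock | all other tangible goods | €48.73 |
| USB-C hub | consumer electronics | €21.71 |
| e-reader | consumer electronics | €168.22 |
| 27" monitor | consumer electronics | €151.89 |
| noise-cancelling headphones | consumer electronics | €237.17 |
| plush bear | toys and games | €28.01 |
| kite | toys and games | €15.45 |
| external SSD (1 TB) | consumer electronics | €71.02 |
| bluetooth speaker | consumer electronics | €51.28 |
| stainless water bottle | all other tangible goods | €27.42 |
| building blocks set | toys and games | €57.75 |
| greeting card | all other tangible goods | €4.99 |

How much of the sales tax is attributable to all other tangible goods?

Wall clock €48.73: all other tangible goods → 3.25% → €1.58
Stainless water bottle €27.42: all other tangible goods → 3.25% → €0.89
Greeting card €4.99: all other tangible goods → 3.25% → €0.16
Tax on all other tangible goods = €1.58 + €0.89 + €0.16 = €2.63

€2.63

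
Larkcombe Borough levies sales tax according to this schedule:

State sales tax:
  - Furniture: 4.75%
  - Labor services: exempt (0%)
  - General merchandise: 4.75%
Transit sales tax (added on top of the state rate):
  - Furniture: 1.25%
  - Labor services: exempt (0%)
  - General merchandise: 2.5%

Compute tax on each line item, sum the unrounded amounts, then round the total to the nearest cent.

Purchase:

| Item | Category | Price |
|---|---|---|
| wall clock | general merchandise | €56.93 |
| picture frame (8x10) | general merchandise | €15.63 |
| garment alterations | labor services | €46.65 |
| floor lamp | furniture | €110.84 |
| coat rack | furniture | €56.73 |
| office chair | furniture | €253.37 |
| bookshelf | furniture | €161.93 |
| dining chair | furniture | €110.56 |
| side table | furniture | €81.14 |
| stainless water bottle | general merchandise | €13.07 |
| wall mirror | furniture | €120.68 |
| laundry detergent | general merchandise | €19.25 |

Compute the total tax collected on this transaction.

Wall clock €56.93: general merchandise → 4.75% + 2.5% transit = 7.25% → €4.127425
Picture frame (8x10) €15.63: general merchandise → 4.75% + 2.5% transit = 7.25% → €1.133175
Garment alterations €46.65: labor services → 0% + 0% transit = 0% → €0.00
Floor lamp €110.84: furniture → 4.75% + 1.25% transit = 6% → €6.6504
Coat rack €56.73: furniture → 4.75% + 1.25% transit = 6% → €3.4038
Office chair €253.37: furniture → 4.75% + 1.25% transit = 6% → €15.2022
Bookshelf €161.93: furniture → 4.75% + 1.25% transit = 6% → €9.7158
Dining chair €110.56: furniture → 4.75% + 1.25% transit = 6% → €6.6336
Side table €81.14: furniture → 4.75% + 1.25% transit = 6% → €4.8684
Stainless water bottle €13.07: general merchandise → 4.75% + 2.5% transit = 7.25% → €0.947575
Wall mirror €120.68: furniture → 4.75% + 1.25% transit = 6% → €7.2408
Laundry detergent €19.25: general merchandise → 4.75% + 2.5% transit = 7.25% → €1.395625
Unrounded tax sum = €61.3188 → €61.32

€61.32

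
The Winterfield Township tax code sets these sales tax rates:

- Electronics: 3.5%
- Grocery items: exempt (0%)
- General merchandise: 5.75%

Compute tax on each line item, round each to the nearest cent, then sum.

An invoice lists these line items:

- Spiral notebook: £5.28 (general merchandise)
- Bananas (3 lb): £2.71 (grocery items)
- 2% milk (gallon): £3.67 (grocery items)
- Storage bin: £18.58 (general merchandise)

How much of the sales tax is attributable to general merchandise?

Spiral notebook £5.28: general merchandise → 5.75% → £0.30
Storage bin £18.58: general merchandise → 5.75% → £1.07
Tax on general merchandise = £0.30 + £1.07 = £1.37

£1.37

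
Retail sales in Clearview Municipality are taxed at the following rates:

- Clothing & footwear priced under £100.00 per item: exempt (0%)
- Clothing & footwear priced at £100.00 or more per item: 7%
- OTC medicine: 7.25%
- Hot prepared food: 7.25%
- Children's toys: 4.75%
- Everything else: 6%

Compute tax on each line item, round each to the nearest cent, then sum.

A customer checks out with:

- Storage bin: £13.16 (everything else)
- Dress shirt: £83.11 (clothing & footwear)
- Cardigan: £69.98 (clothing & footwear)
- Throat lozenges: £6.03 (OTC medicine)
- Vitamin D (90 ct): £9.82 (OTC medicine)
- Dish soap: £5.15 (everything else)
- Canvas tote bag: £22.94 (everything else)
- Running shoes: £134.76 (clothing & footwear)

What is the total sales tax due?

£13.06

Storage bin £13.16: everything else → 6% → £0.79
Dress shirt £83.11: clothing & footwear, under £100.00 → 0% → £0.00
Cardigan £69.98: clothing & footwear, under £100.00 → 0% → £0.00
Throat lozenges £6.03: OTC medicine → 7.25% → £0.44
Vitamin D (90 ct) £9.82: OTC medicine → 7.25% → £0.71
Dish soap £5.15: everything else → 6% → £0.31
Canvas tote bag £22.94: everything else → 6% → £1.38
Running shoes £134.76: clothing & footwear, £100.00 or more → 7% → £9.43
Total tax = £0.79 + £0.44 + £0.71 + £0.31 + £1.38 + £9.43 = £13.06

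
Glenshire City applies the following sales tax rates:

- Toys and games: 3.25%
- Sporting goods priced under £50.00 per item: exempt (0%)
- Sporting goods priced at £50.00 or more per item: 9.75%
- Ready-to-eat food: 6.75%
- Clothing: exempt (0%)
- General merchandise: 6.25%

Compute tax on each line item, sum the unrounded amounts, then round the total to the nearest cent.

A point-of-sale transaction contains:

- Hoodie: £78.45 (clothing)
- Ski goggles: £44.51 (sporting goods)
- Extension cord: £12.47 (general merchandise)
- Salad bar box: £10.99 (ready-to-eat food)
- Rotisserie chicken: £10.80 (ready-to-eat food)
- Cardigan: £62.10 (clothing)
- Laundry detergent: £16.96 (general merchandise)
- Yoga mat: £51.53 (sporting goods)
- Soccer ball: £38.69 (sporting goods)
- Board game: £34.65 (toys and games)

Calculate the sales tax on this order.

Hoodie £78.45: clothing → 0% → £0.00
Ski goggles £44.51: sporting goods, under £50.00 → 0% → £0.00
Extension cord £12.47: general merchandise → 6.25% → £0.779375
Salad bar box £10.99: ready-to-eat food → 6.75% → £0.741825
Rotisserie chicken £10.80: ready-to-eat food → 6.75% → £0.729
Cardigan £62.10: clothing → 0% → £0.00
Laundry detergent £16.96: general merchandise → 6.25% → £1.06
Yoga mat £51.53: sporting goods, £50.00 or more → 9.75% → £5.024175
Soccer ball £38.69: sporting goods, under £50.00 → 0% → £0.00
Board game £34.65: toys and games → 3.25% → £1.126125
Unrounded tax sum = £9.4605 → £9.46

£9.46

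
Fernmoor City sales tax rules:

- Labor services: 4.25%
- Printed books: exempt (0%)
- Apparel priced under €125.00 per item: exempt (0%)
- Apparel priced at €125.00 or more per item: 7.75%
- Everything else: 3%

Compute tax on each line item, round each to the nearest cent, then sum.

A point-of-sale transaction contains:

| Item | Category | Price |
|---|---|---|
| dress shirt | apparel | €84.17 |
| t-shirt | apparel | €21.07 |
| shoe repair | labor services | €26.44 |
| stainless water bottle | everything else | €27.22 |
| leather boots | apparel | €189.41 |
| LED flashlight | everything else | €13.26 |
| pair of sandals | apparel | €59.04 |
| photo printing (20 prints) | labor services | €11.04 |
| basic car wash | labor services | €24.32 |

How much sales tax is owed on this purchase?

€18.52

Dress shirt €84.17: apparel, under €125.00 → 0% → €0.00
T-shirt €21.07: apparel, under €125.00 → 0% → €0.00
Shoe repair €26.44: labor services → 4.25% → €1.12
Stainless water bottle €27.22: everything else → 3% → €0.82
Leather boots €189.41: apparel, €125.00 or more → 7.75% → €14.68
LED flashlight €13.26: everything else → 3% → €0.40
Pair of sandals €59.04: apparel, under €125.00 → 0% → €0.00
Photo printing (20 prints) €11.04: labor services → 4.25% → €0.47
Basic car wash €24.32: labor services → 4.25% → €1.03
Total tax = €1.12 + €0.82 + €14.68 + €0.40 + €0.47 + €1.03 = €18.52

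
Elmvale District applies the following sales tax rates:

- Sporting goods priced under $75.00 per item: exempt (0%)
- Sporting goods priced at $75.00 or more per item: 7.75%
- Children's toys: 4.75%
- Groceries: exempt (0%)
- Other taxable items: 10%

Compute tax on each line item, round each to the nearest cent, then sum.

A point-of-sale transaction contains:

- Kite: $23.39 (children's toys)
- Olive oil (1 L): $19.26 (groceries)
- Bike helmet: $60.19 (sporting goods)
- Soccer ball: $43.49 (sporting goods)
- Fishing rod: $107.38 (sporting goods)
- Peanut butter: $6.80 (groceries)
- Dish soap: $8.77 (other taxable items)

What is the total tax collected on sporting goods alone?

Bike helmet $60.19: sporting goods, under $75.00 → 0% → $0.00
Soccer ball $43.49: sporting goods, under $75.00 → 0% → $0.00
Fishing rod $107.38: sporting goods, $75.00 or more → 7.75% → $8.32
Tax on sporting goods = $0.00 + $0.00 + $8.32 = $8.32

$8.32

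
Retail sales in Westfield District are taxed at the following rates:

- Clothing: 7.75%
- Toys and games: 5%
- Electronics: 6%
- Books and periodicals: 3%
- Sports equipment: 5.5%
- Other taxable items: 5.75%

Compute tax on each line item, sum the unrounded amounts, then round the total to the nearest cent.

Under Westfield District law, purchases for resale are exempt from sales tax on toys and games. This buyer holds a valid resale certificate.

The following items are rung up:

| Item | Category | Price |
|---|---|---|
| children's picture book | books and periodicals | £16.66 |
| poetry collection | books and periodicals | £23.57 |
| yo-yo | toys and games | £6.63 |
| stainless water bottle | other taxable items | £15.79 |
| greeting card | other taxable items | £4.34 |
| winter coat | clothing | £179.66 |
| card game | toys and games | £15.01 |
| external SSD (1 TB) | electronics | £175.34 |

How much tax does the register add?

Children's picture book £16.66: books and periodicals → 3% → £0.4998
Poetry collection £23.57: books and periodicals → 3% → £0.7071
Yo-yo £6.63: toys and games, buyer-exempt → 0% → £0.00
Stainless water bottle £15.79: other taxable items → 5.75% → £0.907925
Greeting card £4.34: other taxable items → 5.75% → £0.24955
Winter coat £179.66: clothing → 7.75% → £13.92365
Card game £15.01: toys and games, buyer-exempt → 0% → £0.00
External SSD (1 TB) £175.34: electronics → 6% → £10.5204
Unrounded tax sum = £26.808425 → £26.81

£26.81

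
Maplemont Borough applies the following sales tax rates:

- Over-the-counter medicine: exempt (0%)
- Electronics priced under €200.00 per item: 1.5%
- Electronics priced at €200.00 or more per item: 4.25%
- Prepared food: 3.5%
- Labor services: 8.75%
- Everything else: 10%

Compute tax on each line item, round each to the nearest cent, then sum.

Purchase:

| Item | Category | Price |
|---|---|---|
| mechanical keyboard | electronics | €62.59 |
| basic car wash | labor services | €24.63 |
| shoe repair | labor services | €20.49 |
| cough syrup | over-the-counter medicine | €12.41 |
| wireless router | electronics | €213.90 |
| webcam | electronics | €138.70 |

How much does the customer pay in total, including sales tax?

€488.78

Mechanical keyboard €62.59: electronics, under €200.00 → 1.5% → €0.94
Basic car wash €24.63: labor services → 8.75% → €2.16
Shoe repair €20.49: labor services → 8.75% → €1.79
Cough syrup €12.41: over-the-counter medicine → 0% → €0.00
Wireless router €213.90: electronics, €200.00 or more → 4.25% → €9.09
Webcam €138.70: electronics, under €200.00 → 1.5% → €2.08
Subtotal = €472.72; tax = €16.06; total due = €488.78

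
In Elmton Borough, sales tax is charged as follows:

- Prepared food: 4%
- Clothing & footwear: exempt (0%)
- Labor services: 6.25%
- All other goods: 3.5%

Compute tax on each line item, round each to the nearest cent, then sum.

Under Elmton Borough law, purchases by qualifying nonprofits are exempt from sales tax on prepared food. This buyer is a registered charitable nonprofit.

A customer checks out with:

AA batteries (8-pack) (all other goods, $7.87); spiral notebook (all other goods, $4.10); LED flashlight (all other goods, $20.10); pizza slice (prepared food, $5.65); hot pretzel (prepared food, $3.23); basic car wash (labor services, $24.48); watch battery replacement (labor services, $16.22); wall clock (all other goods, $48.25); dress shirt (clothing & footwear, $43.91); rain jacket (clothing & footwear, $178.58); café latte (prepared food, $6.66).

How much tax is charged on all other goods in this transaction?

$2.81

AA batteries (8-pack) $7.87: all other goods → 3.5% → $0.28
Spiral notebook $4.10: all other goods → 3.5% → $0.14
LED flashlight $20.10: all other goods → 3.5% → $0.70
Wall clock $48.25: all other goods → 3.5% → $1.69
Tax on all other goods = $0.28 + $0.14 + $0.70 + $1.69 = $2.81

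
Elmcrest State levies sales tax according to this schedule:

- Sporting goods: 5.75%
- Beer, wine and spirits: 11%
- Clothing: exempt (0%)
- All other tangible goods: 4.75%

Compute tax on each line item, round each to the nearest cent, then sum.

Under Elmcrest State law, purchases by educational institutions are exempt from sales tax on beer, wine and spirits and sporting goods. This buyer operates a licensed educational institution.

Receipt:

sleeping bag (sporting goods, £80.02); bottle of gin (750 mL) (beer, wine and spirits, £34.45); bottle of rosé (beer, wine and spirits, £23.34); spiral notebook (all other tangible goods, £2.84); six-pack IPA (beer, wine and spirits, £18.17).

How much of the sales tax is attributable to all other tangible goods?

Spiral notebook £2.84: all other tangible goods → 4.75% → £0.13
Tax on all other tangible goods = £0.13

£0.13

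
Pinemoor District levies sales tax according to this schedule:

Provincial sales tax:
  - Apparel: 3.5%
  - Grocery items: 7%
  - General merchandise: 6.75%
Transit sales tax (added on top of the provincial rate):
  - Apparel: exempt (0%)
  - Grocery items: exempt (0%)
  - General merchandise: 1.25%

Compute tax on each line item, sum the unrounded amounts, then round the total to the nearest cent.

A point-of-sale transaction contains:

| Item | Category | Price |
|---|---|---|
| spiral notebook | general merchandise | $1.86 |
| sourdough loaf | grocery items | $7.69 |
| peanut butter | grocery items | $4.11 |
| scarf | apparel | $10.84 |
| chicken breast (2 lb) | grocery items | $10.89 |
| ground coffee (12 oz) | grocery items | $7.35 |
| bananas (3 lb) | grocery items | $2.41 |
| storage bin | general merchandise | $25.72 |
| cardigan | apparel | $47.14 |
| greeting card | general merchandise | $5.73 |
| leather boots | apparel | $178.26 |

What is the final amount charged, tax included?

Spiral notebook $1.86: general merchandise → 6.75% + 1.25% transit = 8% → $0.1488
Sourdough loaf $7.69: grocery items → 7% + 0% transit = 7% → $0.5383
Peanut butter $4.11: grocery items → 7% + 0% transit = 7% → $0.2877
Scarf $10.84: apparel → 3.5% + 0% transit = 3.5% → $0.3794
Chicken breast (2 lb) $10.89: grocery items → 7% + 0% transit = 7% → $0.7623
Ground coffee (12 oz) $7.35: grocery items → 7% + 0% transit = 7% → $0.5145
Bananas (3 lb) $2.41: grocery items → 7% + 0% transit = 7% → $0.1687
Storage bin $25.72: general merchandise → 6.75% + 1.25% transit = 8% → $2.0576
Cardigan $47.14: apparel → 3.5% + 0% transit = 3.5% → $1.6499
Greeting card $5.73: general merchandise → 6.75% + 1.25% transit = 8% → $0.4584
Leather boots $178.26: apparel → 3.5% + 0% transit = 3.5% → $6.2391
Subtotal = $302.00; unrounded tax = $13.2047 → $13.20; total due = $315.20

$315.20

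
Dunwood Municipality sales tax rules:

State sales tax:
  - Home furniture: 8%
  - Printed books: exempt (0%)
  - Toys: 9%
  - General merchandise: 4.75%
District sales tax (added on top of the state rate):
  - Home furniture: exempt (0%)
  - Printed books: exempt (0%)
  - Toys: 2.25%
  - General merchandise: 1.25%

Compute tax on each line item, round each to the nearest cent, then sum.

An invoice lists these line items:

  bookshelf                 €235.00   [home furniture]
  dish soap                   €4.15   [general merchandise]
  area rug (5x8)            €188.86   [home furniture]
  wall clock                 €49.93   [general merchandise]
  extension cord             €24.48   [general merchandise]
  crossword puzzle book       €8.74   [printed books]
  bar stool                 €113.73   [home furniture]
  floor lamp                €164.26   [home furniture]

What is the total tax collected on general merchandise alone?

Dish soap €4.15: general merchandise → 4.75% + 1.25% district = 6% → €0.25
Wall clock €49.93: general merchandise → 4.75% + 1.25% district = 6% → €3.00
Extension cord €24.48: general merchandise → 4.75% + 1.25% district = 6% → €1.47
Tax on general merchandise = €0.25 + €3.00 + €1.47 = €4.72

€4.72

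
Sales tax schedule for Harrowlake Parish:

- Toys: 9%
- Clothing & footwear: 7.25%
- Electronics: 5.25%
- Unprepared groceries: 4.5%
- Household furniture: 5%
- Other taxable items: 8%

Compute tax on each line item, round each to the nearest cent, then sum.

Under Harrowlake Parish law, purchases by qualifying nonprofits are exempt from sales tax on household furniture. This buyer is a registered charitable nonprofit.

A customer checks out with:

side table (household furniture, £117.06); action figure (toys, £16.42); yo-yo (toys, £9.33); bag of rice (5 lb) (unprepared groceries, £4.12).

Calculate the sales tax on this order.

Side table £117.06: household furniture, buyer-exempt → 0% → £0.00
Action figure £16.42: toys → 9% → £1.48
Yo-yo £9.33: toys → 9% → £0.84
Bag of rice (5 lb) £4.12: unprepared groceries → 4.5% → £0.19
Total tax = £1.48 + £0.84 + £0.19 = £2.51

£2.51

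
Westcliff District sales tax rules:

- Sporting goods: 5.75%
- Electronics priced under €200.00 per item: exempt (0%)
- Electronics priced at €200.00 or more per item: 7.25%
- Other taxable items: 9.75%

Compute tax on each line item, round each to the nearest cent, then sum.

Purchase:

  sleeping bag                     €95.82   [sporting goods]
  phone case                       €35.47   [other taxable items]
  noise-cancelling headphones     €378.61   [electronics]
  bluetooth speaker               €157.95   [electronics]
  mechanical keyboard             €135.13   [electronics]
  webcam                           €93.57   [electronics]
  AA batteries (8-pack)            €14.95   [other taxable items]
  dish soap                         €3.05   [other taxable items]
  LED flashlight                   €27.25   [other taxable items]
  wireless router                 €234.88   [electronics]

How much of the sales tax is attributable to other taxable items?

Phone case €35.47: other taxable items → 9.75% → €3.46
AA batteries (8-pack) €14.95: other taxable items → 9.75% → €1.46
Dish soap €3.05: other taxable items → 9.75% → €0.30
LED flashlight €27.25: other taxable items → 9.75% → €2.66
Tax on other taxable items = €3.46 + €1.46 + €0.30 + €2.66 = €7.88

€7.88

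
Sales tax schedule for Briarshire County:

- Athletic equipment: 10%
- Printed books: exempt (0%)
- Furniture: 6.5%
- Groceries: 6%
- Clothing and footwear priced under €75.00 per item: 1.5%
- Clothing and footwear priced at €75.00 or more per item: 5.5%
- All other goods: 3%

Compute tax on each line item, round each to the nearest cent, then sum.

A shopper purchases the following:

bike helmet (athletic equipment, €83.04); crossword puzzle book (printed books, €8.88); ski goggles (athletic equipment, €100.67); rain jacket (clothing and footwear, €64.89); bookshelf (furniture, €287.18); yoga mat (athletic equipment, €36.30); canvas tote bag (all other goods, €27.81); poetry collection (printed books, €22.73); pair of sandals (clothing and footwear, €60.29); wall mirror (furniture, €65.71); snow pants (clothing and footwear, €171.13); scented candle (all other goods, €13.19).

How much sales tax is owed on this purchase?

Bike helmet €83.04: athletic equipment → 10% → €8.30
Crossword puzzle book €8.88: printed books → 0% → €0.00
Ski goggles €100.67: athletic equipment → 10% → €10.07
Rain jacket €64.89: clothing and footwear, under €75.00 → 1.5% → €0.97
Bookshelf €287.18: furniture → 6.5% → €18.67
Yoga mat €36.30: athletic equipment → 10% → €3.63
Canvas tote bag €27.81: all other goods → 3% → €0.83
Poetry collection €22.73: printed books → 0% → €0.00
Pair of sandals €60.29: clothing and footwear, under €75.00 → 1.5% → €0.90
Wall mirror €65.71: furniture → 6.5% → €4.27
Snow pants €171.13: clothing and footwear, €75.00 or more → 5.5% → €9.41
Scented candle €13.19: all other goods → 3% → €0.40
Total tax = €8.30 + €10.07 + €0.97 + €18.67 + €3.63 + €0.83 + €0.90 + €4.27 + €9.41 + €0.40 = €57.45

€57.45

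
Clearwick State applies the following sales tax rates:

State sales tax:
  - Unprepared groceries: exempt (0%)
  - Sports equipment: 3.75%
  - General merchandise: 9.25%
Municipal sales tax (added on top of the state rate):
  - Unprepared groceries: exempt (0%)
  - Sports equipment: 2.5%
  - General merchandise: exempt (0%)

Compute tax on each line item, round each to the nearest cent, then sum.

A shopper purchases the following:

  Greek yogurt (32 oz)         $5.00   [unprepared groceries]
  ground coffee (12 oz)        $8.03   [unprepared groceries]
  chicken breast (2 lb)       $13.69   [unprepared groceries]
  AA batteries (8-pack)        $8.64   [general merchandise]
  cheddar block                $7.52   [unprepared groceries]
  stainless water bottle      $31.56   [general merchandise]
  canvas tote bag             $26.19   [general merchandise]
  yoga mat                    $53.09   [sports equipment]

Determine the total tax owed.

$9.46

Greek yogurt (32 oz) $5.00: unprepared groceries → 0% + 0% municipal = 0% → $0.00
Ground coffee (12 oz) $8.03: unprepared groceries → 0% + 0% municipal = 0% → $0.00
Chicken breast (2 lb) $13.69: unprepared groceries → 0% + 0% municipal = 0% → $0.00
AA batteries (8-pack) $8.64: general merchandise → 9.25% + 0% municipal = 9.25% → $0.80
Cheddar block $7.52: unprepared groceries → 0% + 0% municipal = 0% → $0.00
Stainless water bottle $31.56: general merchandise → 9.25% + 0% municipal = 9.25% → $2.92
Canvas tote bag $26.19: general merchandise → 9.25% + 0% municipal = 9.25% → $2.42
Yoga mat $53.09: sports equipment → 3.75% + 2.5% municipal = 6.25% → $3.32
Total tax = $0.80 + $2.92 + $2.42 + $3.32 = $9.46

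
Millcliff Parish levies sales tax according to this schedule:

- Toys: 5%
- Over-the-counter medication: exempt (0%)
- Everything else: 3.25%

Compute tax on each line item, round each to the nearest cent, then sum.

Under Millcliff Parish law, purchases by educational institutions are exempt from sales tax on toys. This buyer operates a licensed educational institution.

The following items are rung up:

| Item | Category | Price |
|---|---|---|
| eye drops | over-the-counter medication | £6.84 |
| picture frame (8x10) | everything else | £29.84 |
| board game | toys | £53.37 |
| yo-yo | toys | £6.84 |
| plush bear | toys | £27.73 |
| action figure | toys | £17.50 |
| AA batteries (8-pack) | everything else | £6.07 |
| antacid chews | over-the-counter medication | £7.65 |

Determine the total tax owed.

Eye drops £6.84: over-the-counter medication → 0% → £0.00
Picture frame (8x10) £29.84: everything else → 3.25% → £0.97
Board game £53.37: toys, buyer-exempt → 0% → £0.00
Yo-yo £6.84: toys, buyer-exempt → 0% → £0.00
Plush bear £27.73: toys, buyer-exempt → 0% → £0.00
Action figure £17.50: toys, buyer-exempt → 0% → £0.00
AA batteries (8-pack) £6.07: everything else → 3.25% → £0.20
Antacid chews £7.65: over-the-counter medication → 0% → £0.00
Total tax = £0.97 + £0.20 = £1.17

£1.17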